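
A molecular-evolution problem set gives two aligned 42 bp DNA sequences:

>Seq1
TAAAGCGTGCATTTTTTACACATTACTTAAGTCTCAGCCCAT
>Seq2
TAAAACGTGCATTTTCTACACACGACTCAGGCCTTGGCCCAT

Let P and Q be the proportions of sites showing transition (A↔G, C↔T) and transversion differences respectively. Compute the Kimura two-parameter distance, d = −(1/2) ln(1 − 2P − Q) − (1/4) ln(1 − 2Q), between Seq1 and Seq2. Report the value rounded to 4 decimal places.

0.2716

The sequences differ at positions 5 (G/A, transition), 16 (T/C, transition), 23 (T/C, transition), 24 (T/G, transversion), 28 (T/C, transition), 30 (A/G, transition), 32 (T/C, transition), 35 (C/T, transition), 36 (A/G, transition).
Of the 9 differences, 8 transitions and 1 transversion over 42 sites: P = 8/42 = 0.190476, Q = 1/42 = 0.023810.
d = −0.5·ln(0.595238) − 0.25·ln(0.952380) = −0.5·(-0.518794) − 0.25·(-0.048791) = 0.2716.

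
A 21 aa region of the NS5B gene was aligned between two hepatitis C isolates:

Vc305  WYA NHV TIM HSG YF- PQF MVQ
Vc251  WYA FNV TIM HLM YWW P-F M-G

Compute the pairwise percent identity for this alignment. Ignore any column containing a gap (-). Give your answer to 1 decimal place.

Excluding the 3 gap columns leaves 18 comparable sites.
The sequences differ at positions 4 (N/F), 5 (H/N), 11 (S/L), 12 (G/M), 14 (F/W), 21 (Q/G).
12 of the 18 comparable sites match, so the percent identity is 12/18 × 100 = 66.7%.

66.7%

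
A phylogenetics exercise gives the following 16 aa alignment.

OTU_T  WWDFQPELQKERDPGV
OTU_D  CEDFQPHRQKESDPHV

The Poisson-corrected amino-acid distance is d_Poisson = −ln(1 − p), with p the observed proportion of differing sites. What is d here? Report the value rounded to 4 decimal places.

Differing sites — 1:W/C; 2:W/E; 7:E/H; 8:L/R; 12:R/S; 15:G/H.
p = 6/16 = 0.375000.
d = −ln(1 − 0.375000) = −ln(0.625000) = 0.4700.

0.4700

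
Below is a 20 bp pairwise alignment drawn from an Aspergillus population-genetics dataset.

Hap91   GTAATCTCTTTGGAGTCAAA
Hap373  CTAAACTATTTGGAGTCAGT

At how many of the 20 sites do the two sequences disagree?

5

Mismatches occur at site 1 (G→C), site 5 (T→A), site 8 (C→A), site 19 (A→G), site 20 (A→T).
That gives 5 mismatches out of 20 aligned sites, so the Hamming distance is 5.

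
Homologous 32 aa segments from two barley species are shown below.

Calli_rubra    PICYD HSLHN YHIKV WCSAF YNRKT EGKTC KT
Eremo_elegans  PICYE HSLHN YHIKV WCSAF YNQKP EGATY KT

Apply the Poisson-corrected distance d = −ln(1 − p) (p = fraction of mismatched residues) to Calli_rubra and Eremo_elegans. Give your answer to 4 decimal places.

Mismatches occur at site 5 (D→E), site 23 (R→Q), site 25 (T→P), site 28 (K→A), site 30 (C→Y).
p = 5/32 = 0.156250.
d = −ln(1 − 0.156250) = −ln(0.843750) = 0.1699.

0.1699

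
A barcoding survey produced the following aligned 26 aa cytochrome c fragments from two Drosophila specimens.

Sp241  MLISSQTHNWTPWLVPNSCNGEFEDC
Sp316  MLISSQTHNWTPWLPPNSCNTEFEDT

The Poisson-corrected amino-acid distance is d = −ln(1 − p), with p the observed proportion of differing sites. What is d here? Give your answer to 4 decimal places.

Mismatches occur at site 15 (V→P), site 21 (G→T), site 26 (C→T).
p = 3/26 = 0.115385.
d = −ln(1 − 0.115385) = −ln(0.884615) = 0.1226.

0.1226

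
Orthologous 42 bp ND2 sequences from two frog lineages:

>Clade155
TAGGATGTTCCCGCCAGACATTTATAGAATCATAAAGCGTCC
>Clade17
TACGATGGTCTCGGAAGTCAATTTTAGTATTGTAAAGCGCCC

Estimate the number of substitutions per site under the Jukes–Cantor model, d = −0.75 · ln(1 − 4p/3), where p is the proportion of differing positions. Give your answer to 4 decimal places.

The sequences differ at positions 3 (G/C), 8 (T/G), 11 (C/T), 14 (C/G), 15 (C/A), 18 (A/T), 21 (T/A), 24 (A/T), 28 (A/T), 31 (C/T), 32 (A/G), 40 (T/C).
p = 12/42 = 0.285714.
d = −0.75 · ln(1 − (4/3)·0.285714) = −0.75 · ln(0.619048) = −0.75 · (-0.479572) = 0.3597.

0.3597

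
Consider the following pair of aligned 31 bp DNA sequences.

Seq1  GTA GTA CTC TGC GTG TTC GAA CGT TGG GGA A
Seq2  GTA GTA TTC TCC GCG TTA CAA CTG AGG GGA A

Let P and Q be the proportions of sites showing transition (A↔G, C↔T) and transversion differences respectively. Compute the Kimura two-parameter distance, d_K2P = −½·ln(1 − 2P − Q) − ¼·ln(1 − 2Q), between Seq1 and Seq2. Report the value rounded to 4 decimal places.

Differing sites — 7:C/T (Ti); 11:G/C (Tv); 14:T/C (Ti); 18:C/A (Tv); 19:G/C (Tv); 23:G/T (Tv); 24:T/G (Tv); 25:T/A (Tv).
Of the 8 differences, 2 transitions and 6 transversions over 31 sites: P = 2/31 = 0.064516, Q = 6/31 = 0.193548.
d = −0.5·ln(0.677420) − 0.25·ln(0.612904) = −0.5·(-0.389464) − 0.25·(-0.489547) = 0.3171.

0.3171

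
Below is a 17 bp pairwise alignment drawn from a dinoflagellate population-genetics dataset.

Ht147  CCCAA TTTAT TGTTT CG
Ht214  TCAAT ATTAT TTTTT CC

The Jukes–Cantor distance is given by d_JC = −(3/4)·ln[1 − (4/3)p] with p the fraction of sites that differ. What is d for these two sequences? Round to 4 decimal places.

0.4770

Differing sites — 1:C/T; 3:C/A; 5:A/T; 6:T/A; 12:G/T; 17:G/C.
p = 6/17 = 0.352941.
d = −0.75 · ln(1 − (4/3)·0.352941) = −0.75 · ln(0.529412) = −0.75 · (-0.635988) = 0.4770.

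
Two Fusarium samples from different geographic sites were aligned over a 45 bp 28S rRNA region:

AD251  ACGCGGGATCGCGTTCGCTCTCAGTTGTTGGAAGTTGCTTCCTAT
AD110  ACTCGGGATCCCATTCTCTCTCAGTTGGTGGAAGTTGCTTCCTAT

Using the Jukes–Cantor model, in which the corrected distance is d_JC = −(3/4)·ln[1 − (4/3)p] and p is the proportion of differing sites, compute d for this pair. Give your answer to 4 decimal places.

The sequences differ at positions 3 (G/T), 11 (G/C), 13 (G/A), 17 (G/T), 28 (T/G).
p = 5/45 = 0.111111.
d = −0.75 · ln(1 − (4/3)·0.111111) = −0.75 · ln(0.851852) = −0.75 · (-0.160342) = 0.1203.

0.1203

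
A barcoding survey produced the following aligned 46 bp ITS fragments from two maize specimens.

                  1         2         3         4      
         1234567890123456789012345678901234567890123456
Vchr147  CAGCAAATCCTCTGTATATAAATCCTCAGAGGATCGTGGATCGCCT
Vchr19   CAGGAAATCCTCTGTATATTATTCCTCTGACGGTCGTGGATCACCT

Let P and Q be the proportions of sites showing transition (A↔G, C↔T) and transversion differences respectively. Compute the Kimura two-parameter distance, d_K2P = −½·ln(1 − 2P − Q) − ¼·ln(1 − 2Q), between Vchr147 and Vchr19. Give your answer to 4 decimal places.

Mismatches occur at site 4 (C→G, transversion), site 20 (A→T, transversion), site 22 (A→T, transversion), site 28 (A→T, transversion), site 31 (G→C, transversion), site 33 (A→G, transition), site 43 (G→A, transition).
Of the 7 differences, 2 transitions and 5 transversions over 46 sites: P = 2/46 = 0.043478, Q = 5/46 = 0.108696.
d = −0.5·ln(0.804348) − 0.25·ln(0.782608) = −0.5·(-0.217723) − 0.25·(-0.245123) = 0.1701.

0.1701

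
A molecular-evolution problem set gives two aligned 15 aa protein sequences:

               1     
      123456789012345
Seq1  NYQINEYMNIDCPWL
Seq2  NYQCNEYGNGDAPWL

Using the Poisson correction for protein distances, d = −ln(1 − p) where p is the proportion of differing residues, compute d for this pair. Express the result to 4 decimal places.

Differing sites — 4:I/C; 8:M/G; 10:I/G; 12:C/A.
p = 4/15 = 0.266667.
d = −ln(1 − 0.266667) = −ln(0.733333) = 0.3102.

0.3102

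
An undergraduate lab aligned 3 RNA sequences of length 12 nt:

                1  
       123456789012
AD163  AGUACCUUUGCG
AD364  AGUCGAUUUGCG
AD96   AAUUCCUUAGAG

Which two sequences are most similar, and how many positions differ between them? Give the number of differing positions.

Pairwise Hamming distances:
  AD163 vs AD364: 3
  AD163 vs AD96: 4
  AD364 vs AD96: 6
The smallest is 3, between AD163 and AD364.

3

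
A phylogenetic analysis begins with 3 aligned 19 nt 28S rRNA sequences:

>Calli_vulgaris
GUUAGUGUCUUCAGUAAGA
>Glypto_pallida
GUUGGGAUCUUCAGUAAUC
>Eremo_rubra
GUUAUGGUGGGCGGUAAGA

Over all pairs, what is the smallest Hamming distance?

Pairwise Hamming distances:
  Calli_vulgaris vs Glypto_pallida: 5
  Calli_vulgaris vs Eremo_rubra: 6
  Glypto_pallida vs Eremo_rubra: 9
The smallest is 5, between Calli_vulgaris and Glypto_pallida.

5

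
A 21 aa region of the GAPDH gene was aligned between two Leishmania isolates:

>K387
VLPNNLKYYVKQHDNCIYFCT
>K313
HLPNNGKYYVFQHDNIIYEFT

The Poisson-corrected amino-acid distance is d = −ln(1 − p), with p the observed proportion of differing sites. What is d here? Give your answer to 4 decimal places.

0.3365

Mismatches occur at site 1 (V→H), site 6 (L→G), site 11 (K→F), site 16 (C→I), site 19 (F→E), site 20 (C→F).
p = 6/21 = 0.285714.
d = −ln(1 − 0.285714) = −ln(0.714286) = 0.3365.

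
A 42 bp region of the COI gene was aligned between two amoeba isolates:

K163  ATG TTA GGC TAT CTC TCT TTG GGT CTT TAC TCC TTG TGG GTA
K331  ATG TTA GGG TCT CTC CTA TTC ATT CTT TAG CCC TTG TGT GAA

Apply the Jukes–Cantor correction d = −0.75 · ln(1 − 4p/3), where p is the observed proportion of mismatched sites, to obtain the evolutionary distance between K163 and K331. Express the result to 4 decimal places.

0.3597

Mismatches occur at site 9 (C↔G), site 11 (A↔C), site 16 (T↔C), site 17 (C↔T), site 18 (T↔A), site 21 (G↔C), site 22 (G↔A), site 23 (G↔T), site 30 (C↔G), site 31 (T↔C), site 39 (G↔T), site 41 (T↔A).
p = 12/42 = 0.285714.
d = −0.75 · ln(1 − (4/3)·0.285714) = −0.75 · ln(0.619048) = −0.75 · (-0.479572) = 0.3597.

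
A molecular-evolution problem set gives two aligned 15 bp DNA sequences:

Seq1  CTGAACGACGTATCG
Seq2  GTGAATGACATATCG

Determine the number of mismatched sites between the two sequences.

Differing sites — 1:C/G; 6:C/T; 10:G/A.
That gives 3 mismatches out of 15 aligned sites, so the Hamming distance is 3.

3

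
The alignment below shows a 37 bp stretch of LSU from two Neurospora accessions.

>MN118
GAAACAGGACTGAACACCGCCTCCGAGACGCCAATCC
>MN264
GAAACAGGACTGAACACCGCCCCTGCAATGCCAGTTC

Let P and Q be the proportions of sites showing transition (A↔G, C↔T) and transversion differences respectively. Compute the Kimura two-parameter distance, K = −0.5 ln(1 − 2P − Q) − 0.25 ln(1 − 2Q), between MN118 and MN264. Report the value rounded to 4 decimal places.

Mismatches occur at site 22 (T→C, transition), site 24 (C→T, transition), site 26 (A→C, transversion), site 27 (G→A, transition), site 29 (C→T, transition), site 34 (A→G, transition), site 36 (C→T, transition).
Of the 7 differences, 6 transitions and 1 transversion over 37 sites: P = 6/37 = 0.162162, Q = 1/37 = 0.027027.
d = −0.5·ln(0.648649) − 0.25·ln(0.945946) = −0.5·(-0.432864) − 0.25·(-0.055570) = 0.2303.

0.2303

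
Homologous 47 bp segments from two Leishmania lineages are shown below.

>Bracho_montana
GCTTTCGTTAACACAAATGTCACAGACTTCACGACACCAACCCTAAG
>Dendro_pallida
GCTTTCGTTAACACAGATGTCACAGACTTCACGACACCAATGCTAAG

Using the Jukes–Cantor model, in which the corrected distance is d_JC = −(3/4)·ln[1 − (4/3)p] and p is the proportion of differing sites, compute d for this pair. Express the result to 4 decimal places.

0.0667

The sequences differ at positions 16 (A/G), 41 (C/T), 42 (C/G).
p = 3/47 = 0.063830.
d = −0.75 · ln(1 − (4/3)·0.063830) = −0.75 · ln(0.914893) = −0.75 · (-0.088948) = 0.0667.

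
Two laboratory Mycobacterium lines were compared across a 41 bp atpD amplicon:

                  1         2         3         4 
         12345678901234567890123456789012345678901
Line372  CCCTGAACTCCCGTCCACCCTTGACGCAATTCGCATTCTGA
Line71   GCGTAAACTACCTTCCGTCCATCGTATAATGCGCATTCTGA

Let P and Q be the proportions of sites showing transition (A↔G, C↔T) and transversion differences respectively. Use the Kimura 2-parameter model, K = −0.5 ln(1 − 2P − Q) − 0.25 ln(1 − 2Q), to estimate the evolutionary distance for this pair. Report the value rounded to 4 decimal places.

The sequences differ at positions 1 (C/G, transversion), 3 (C/G, transversion), 5 (G/A, transition), 10 (C/A, transversion), 13 (G/T, transversion), 17 (A/G, transition), 18 (C/T, transition), 21 (T/A, transversion), 23 (G/C, transversion), 24 (A/G, transition), 25 (C/T, transition), 26 (G/A, transition), 27 (C/T, transition), 31 (T/G, transversion).
Of the 14 differences, 7 transitions and 7 transversions over 41 sites: P = 7/41 = 0.170732, Q = 7/41 = 0.170732.
d = −0.5·ln(0.487804) − 0.25·ln(0.658536) = −0.5·(-0.717842) − 0.25·(-0.417736) = 0.4634.

0.4634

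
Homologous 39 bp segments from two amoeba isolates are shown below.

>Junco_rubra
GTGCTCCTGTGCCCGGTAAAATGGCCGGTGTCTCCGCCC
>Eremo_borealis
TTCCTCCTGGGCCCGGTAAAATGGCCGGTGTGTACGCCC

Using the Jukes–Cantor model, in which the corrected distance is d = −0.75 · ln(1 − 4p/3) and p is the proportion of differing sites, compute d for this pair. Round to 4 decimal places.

0.1406

The sequences differ at positions 1 (G/T), 3 (G/C), 10 (T/G), 32 (C/G), 34 (C/A).
p = 5/39 = 0.128205.
d = −0.75 · ln(1 − (4/3)·0.128205) = −0.75 · ln(0.829060) = −0.75 · (-0.187463) = 0.1406.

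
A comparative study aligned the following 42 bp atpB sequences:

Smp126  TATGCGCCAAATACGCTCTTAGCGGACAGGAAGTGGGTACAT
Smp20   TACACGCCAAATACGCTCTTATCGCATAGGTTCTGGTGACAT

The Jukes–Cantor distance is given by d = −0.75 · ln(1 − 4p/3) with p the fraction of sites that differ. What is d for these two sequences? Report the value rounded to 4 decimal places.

Mismatches occur at site 3 (T→C), site 4 (G→A), site 22 (G→T), site 25 (G→C), site 27 (C→T), site 31 (A→T), site 32 (A→T), site 33 (G→C), site 37 (G→T), site 38 (T→G).
p = 10/42 = 0.238095.
d = −0.75 · ln(1 − (4/3)·0.238095) = −0.75 · ln(0.682540) = −0.75 · (-0.381934) = 0.2865.

0.2865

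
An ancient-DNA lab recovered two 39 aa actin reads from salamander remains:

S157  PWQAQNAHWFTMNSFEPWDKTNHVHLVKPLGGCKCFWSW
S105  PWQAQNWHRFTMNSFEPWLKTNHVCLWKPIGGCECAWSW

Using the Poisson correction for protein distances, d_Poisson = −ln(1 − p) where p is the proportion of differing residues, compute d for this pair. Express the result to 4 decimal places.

0.2296

Mismatches occur at site 7 (A→W), site 9 (W→R), site 19 (D→L), site 25 (H→C), site 27 (V→W), site 30 (L→I), site 34 (K→E), site 36 (F→A).
p = 8/39 = 0.205128.
d = −ln(1 − 0.205128) = −ln(0.794872) = 0.2296.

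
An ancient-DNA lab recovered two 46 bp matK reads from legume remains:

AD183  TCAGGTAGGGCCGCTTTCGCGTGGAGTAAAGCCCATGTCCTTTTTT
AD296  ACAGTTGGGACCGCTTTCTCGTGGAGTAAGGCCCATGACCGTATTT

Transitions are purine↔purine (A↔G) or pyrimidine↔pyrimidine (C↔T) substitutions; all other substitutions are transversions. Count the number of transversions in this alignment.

6

Differing sites — 1:T/A (Tv); 5:G/T (Tv); 7:A/G (Ti); 10:G/A (Ti); 19:G/T (Tv); 30:A/G (Ti); 38:T/A (Tv); 41:T/G (Tv); 43:T/A (Tv).
Of the 9 differences, 3 transitions and 6 transversions, so the answer is 6.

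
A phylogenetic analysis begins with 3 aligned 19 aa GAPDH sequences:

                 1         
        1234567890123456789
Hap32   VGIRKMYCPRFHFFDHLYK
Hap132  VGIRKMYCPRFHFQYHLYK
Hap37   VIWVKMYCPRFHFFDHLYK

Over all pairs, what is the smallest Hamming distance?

Pairwise Hamming distances:
  Hap32 vs Hap132: 2
  Hap32 vs Hap37: 3
  Hap132 vs Hap37: 5
The smallest is 2, between Hap32 and Hap132.

2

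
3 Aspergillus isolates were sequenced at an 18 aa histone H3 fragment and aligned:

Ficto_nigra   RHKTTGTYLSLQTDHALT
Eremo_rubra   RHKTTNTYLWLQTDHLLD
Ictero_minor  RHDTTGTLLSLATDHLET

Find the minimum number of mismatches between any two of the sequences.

4

Pairwise Hamming distances:
  Ficto_nigra vs Eremo_rubra: 4
  Ficto_nigra vs Ictero_minor: 5
  Eremo_rubra vs Ictero_minor: 7
The smallest is 4, between Ficto_nigra and Eremo_rubra.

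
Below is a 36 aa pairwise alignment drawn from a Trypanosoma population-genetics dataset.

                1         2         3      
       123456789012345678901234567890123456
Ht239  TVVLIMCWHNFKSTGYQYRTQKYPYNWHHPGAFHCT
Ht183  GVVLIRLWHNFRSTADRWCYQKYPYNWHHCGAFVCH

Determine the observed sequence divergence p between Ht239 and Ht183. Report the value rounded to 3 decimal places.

Mismatches occur at site 1 (T/G), site 6 (M/R), site 7 (C/L), site 12 (K/R), site 15 (G/A), site 16 (Y/D), site 17 (Q/R), site 18 (Y/W), site 19 (R/C), site 20 (T/Y), site 30 (P/C), site 34 (H/V), site 36 (T/H).
There are 13 differences over 36 sites, so p = 13/36 = 0.361.

0.361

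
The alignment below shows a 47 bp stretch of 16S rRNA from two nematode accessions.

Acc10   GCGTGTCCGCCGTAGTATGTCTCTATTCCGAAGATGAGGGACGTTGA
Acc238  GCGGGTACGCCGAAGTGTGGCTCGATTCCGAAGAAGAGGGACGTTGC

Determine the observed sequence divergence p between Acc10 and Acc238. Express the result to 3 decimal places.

Mismatches occur at site 4 (T/G), site 7 (C/A), site 13 (T/A), site 17 (A/G), site 20 (T/G), site 24 (T/G), site 35 (T/A), site 47 (A/C).
There are 8 differences over 47 sites, so p = 8/47 = 0.170.

0.170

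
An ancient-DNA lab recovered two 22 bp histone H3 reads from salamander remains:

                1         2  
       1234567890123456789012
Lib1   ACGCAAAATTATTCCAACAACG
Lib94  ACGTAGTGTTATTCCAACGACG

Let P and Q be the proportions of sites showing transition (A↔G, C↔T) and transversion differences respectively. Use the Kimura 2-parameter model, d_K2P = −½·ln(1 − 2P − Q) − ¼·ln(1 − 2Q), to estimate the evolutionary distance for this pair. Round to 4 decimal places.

0.2869

Differing sites — 4:C/T (Ti); 6:A/G (Ti); 7:A/T (Tv); 8:A/G (Ti); 19:A/G (Ti).
Of the 5 differences, 4 transitions and 1 transversion over 22 sites: P = 4/22 = 0.181818, Q = 1/22 = 0.045455.
d = −0.5·ln(0.590909) − 0.25·ln(0.909090) = −0.5·(-0.526093) − 0.25·(-0.095311) = 0.2869.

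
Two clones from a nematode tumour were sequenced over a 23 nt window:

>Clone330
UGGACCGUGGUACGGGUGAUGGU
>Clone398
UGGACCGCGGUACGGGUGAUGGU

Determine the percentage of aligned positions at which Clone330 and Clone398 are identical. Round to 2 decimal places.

A single mismatch occurs at site 8 (U/C).
22 of the 23 sites match, so the percent identity is 22/23 × 100 = 95.65%.

95.65%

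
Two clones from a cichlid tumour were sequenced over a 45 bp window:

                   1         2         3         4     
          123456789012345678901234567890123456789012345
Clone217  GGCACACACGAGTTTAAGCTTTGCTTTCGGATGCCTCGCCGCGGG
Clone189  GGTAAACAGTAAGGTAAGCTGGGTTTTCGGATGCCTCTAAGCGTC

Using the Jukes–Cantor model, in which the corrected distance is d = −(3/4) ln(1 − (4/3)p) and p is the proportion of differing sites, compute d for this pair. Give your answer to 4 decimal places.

0.4408

Mismatches occur at site 3 (C↔T), site 5 (C↔A), site 9 (C↔G), site 10 (G↔T), site 12 (G↔A), site 13 (T↔G), site 14 (T↔G), site 21 (T↔G), site 22 (T↔G), site 24 (C↔T), site 38 (G↔T), site 39 (C↔A), site 40 (C↔A), site 44 (G↔T), site 45 (G↔C).
p = 15/45 = 0.333333.
d = −0.75 · ln(1 − (4/3)·0.333333) = −0.75 · ln(0.555556) = −0.75 · (-0.587786) = 0.4408.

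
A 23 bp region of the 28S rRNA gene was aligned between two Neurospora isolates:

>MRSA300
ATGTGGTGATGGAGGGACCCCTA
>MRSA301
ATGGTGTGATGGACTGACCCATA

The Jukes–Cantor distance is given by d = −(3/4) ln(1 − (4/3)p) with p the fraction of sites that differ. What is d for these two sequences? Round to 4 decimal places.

Differing sites — 4:T/G; 5:G/T; 14:G/C; 15:G/T; 21:C/A.
p = 5/23 = 0.217391.
d = −0.75 · ln(1 − (4/3)·0.217391) = −0.75 · ln(0.710145) = −0.75 · (-0.342286) = 0.2567.

0.2567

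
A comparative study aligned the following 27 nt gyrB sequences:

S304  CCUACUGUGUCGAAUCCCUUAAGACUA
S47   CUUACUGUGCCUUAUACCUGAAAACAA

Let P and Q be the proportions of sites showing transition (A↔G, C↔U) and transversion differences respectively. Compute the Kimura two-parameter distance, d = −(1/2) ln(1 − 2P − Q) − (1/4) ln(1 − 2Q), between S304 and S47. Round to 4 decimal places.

The sequences differ at positions 2 (C/U, transition), 10 (U/C, transition), 12 (G/U, transversion), 13 (A/U, transversion), 16 (C/A, transversion), 20 (U/G, transversion), 23 (G/A, transition), 26 (U/A, transversion).
Of the 8 differences, 3 transitions and 5 transversions over 27 sites: P = 3/27 = 0.111111, Q = 5/27 = 0.185185.
d = −0.5·ln(0.592593) − 0.25·ln(0.629630) = −0.5·(-0.523247) − 0.25·(-0.462623) = 0.3773.

0.3773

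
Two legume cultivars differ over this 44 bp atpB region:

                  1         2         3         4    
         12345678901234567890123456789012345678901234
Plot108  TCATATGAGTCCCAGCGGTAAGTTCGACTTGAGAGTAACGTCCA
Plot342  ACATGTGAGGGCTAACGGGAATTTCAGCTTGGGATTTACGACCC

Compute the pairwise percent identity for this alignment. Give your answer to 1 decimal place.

Mismatches occur at site 1 (T↔A), site 5 (A↔G), site 10 (T↔G), site 11 (C↔G), site 13 (C↔T), site 15 (G↔A), site 19 (T↔G), site 22 (G↔T), site 26 (G↔A), site 27 (A↔G), site 32 (A↔G), site 35 (G↔T), site 37 (A↔T), site 41 (T↔A), site 44 (A↔C).
29 of the 44 sites match, so the percent identity is 29/44 × 100 = 65.9%.

65.9%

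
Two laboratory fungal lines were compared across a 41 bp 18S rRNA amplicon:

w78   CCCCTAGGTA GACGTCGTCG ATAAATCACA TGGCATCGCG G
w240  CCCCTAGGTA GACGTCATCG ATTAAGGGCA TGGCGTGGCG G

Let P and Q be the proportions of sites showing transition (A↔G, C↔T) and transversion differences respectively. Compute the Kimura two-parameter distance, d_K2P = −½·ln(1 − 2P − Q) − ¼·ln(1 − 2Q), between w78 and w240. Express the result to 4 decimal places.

0.1941

Mismatches occur at site 17 (G→A, transition), site 23 (A→T, transversion), site 26 (T→G, transversion), site 27 (C→G, transversion), site 28 (A→G, transition), site 35 (A→G, transition), site 37 (C→G, transversion).
Of the 7 differences, 3 transitions and 4 transversions over 41 sites: P = 3/41 = 0.073171, Q = 4/41 = 0.097561.
d = −0.5·ln(0.756097) − 0.25·ln(0.804878) = −0.5·(-0.279586) − 0.25·(-0.217065) = 0.1941.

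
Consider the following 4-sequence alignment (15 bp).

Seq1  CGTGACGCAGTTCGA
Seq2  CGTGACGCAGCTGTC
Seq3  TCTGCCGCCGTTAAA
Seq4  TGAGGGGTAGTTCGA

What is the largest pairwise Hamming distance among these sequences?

Pairwise Hamming distances:
  Seq1 vs Seq2: 4
  Seq1 vs Seq3: 6
  Seq1 vs Seq4: 5
  Seq2 vs Seq3: 8
  Seq2 vs Seq4: 9
  Seq3 vs Seq4: 8
The largest is 9, between Seq2 and Seq4.

9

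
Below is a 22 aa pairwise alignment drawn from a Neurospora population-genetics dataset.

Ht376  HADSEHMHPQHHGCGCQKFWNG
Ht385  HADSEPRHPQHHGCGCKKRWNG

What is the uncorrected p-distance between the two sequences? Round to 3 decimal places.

0.182

Differing sites — 6:H/P; 7:M/R; 17:Q/K; 19:F/R.
There are 4 differences over 22 sites, so p = 4/22 = 0.182.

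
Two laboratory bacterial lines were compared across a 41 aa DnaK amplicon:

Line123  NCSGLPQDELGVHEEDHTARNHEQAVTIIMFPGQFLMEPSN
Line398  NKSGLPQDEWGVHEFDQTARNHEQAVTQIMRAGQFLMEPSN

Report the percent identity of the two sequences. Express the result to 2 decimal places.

Differing sites — 2:C/K; 10:L/W; 15:E/F; 17:H/Q; 28:I/Q; 31:F/R; 32:P/A.
34 of the 41 sites match, so the percent identity is 34/41 × 100 = 82.93%.

82.93%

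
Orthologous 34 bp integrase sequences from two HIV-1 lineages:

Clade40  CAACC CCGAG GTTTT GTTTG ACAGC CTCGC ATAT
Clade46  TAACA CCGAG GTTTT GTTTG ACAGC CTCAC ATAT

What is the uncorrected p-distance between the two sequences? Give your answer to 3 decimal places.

0.088

Mismatches occur at site 1 (C/T), site 5 (C/A), site 29 (G/A).
There are 3 differences over 34 sites, so p = 3/34 = 0.088.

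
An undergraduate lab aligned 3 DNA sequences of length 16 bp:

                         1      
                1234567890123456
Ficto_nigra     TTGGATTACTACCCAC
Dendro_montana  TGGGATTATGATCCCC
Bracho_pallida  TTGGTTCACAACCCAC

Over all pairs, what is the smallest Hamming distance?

Pairwise Hamming distances:
  Ficto_nigra vs Dendro_montana: 5
  Ficto_nigra vs Bracho_pallida: 3
  Dendro_montana vs Bracho_pallida: 7
The smallest is 3, between Ficto_nigra and Bracho_pallida.

3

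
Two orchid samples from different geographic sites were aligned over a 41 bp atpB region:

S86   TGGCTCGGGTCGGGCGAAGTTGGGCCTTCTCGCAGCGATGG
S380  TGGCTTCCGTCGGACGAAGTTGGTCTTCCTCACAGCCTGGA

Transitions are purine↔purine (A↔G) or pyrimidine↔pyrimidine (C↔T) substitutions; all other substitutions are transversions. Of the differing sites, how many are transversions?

6

The sequences differ at positions 6 (C/T, transition), 7 (G/C, transversion), 8 (G/C, transversion), 14 (G/A, transition), 24 (G/T, transversion), 26 (C/T, transition), 28 (T/C, transition), 32 (G/A, transition), 37 (G/C, transversion), 38 (A/T, transversion), 39 (T/G, transversion), 41 (G/A, transition).
Of the 12 differences, 6 transitions and 6 transversions, so the answer is 6.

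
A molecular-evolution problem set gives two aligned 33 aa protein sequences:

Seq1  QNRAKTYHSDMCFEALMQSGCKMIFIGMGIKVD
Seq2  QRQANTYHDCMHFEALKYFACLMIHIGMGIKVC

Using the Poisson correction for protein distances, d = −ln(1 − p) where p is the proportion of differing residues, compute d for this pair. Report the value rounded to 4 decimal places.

0.5008

Mismatches occur at site 2 (N→R), site 3 (R→Q), site 5 (K→N), site 9 (S→D), site 10 (D→C), site 12 (C→H), site 17 (M→K), site 18 (Q→Y), site 19 (S→F), site 20 (G→A), site 22 (K→L), site 25 (F→H), site 33 (D→C).
p = 13/33 = 0.393939.
d = −ln(1 − 0.393939) = −ln(0.606061) = 0.5008.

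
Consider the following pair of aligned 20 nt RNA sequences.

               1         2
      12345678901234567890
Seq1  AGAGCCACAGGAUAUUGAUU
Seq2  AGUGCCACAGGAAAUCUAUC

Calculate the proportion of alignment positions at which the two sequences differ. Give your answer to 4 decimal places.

Differing sites — 3:A/U; 13:U/A; 16:U/C; 17:G/U; 20:U/C.
There are 5 differences over 20 sites, so p = 5/20 = 0.2500.

0.2500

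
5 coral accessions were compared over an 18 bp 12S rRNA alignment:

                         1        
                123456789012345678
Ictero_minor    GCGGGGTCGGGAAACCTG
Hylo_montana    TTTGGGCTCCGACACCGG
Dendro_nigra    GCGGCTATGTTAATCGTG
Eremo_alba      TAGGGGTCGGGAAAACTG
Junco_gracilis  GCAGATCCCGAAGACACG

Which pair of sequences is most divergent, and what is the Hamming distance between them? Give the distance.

Pairwise Hamming distances:
  Ictero_minor vs Hylo_montana: 9
  Ictero_minor vs Dendro_nigra: 8
  Ictero_minor vs Eremo_alba: 3
  Ictero_minor vs Junco_gracilis: 9
  Hylo_montana vs Dendro_nigra: 13
  Hylo_montana vs Eremo_alba: 9
  Hylo_montana vs Junco_gracilis: 11
  Dendro_nigra vs Eremo_alba: 11
  Dendro_nigra vs Junco_gracilis: 11
  Eremo_alba vs Junco_gracilis: 12
The largest is 13, between Hylo_montana and Dendro_nigra.

13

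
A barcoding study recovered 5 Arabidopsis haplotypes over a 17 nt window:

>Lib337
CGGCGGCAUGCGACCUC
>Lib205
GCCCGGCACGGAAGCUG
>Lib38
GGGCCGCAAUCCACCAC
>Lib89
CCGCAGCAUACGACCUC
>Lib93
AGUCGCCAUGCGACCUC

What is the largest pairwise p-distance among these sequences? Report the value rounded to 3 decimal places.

0.588

Pairwise Hamming distances:
  Lib337 vs Lib205: 8
  Lib337 vs Lib38: 6
  Lib337 vs Lib89: 3
  Lib337 vs Lib93: 3
  Lib205 vs Lib38: 10
  Lib205 vs Lib89: 9
  Lib205 vs Lib93: 9
  Lib38 vs Lib89: 7
  Lib38 vs Lib93: 8
  Lib89 vs Lib93: 6
The largest is 10 mismatches, between Lib205 and Lib38; p = 10/17 = 0.588.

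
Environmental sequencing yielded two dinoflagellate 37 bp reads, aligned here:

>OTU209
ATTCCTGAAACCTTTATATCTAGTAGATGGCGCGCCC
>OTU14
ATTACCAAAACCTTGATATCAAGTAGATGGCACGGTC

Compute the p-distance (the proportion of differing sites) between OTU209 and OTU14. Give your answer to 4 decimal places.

The sequences differ at positions 4 (C/A), 6 (T/C), 7 (G/A), 15 (T/G), 21 (T/A), 32 (G/A), 35 (C/G), 36 (C/T).
There are 8 differences over 37 sites, so p = 8/37 = 0.2162.

0.2162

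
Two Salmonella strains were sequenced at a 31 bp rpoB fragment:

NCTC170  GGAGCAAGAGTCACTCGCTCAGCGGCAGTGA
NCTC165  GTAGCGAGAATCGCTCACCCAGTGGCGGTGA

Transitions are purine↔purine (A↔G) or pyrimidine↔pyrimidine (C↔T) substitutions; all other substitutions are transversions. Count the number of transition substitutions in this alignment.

7

Mismatches occur at site 2 (G/T, transversion), site 6 (A/G, transition), site 10 (G/A, transition), site 13 (A/G, transition), site 17 (G/A, transition), site 19 (T/C, transition), site 23 (C/T, transition), site 27 (A/G, transition).
Of the 8 differences, 7 transitions and 1 transversion, so the answer is 7.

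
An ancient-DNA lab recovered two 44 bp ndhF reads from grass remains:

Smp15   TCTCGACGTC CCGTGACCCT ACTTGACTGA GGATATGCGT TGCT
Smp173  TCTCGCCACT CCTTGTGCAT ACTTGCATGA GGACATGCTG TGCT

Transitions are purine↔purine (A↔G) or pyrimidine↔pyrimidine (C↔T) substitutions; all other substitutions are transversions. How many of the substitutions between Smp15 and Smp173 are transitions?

Mismatches occur at site 6 (A↔C, transversion), site 8 (G↔A, transition), site 9 (T↔C, transition), site 10 (C↔T, transition), site 13 (G↔T, transversion), site 16 (A↔T, transversion), site 17 (C↔G, transversion), site 19 (C↔A, transversion), site 26 (A↔C, transversion), site 27 (C↔A, transversion), site 34 (T↔C, transition), site 39 (G↔T, transversion), site 40 (T↔G, transversion).
Of the 13 differences, 4 transitions and 9 transversions, so the answer is 4.

4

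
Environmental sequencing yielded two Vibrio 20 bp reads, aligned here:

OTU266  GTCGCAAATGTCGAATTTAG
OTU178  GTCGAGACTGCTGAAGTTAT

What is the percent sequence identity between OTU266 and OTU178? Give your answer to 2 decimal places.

Differing sites — 5:C/A; 6:A/G; 8:A/C; 11:T/C; 12:C/T; 16:T/G; 20:G/T.
13 of the 20 sites match, so the percent identity is 13/20 × 100 = 65.00%.

65.00%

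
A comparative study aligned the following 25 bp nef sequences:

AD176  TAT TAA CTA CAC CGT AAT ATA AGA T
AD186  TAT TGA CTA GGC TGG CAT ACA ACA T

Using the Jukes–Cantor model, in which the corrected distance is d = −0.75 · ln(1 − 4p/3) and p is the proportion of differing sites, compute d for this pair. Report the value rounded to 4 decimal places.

0.4172

Mismatches occur at site 5 (A→G), site 10 (C→G), site 11 (A→G), site 13 (C→T), site 15 (T→G), site 16 (A→C), site 20 (T→C), site 23 (G→C).
p = 8/25 = 0.320000.
d = −0.75 · ln(1 − (4/3)·0.320000) = −0.75 · ln(0.573333) = −0.75 · (-0.556289) = 0.4172.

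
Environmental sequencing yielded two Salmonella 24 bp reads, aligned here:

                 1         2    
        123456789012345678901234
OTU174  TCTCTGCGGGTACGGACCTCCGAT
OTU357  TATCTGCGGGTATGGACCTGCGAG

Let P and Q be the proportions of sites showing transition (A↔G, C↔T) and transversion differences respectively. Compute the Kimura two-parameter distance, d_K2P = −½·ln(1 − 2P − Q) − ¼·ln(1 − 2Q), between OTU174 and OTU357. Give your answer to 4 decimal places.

0.1887

Mismatches occur at site 2 (C/A, transversion), site 13 (C/T, transition), site 20 (C/G, transversion), site 24 (T/G, transversion).
Of the 4 differences, 1 transition and 3 transversions over 24 sites: P = 1/24 = 0.041667, Q = 3/24 = 0.125000.
d = −0.5·ln(0.791666) − 0.25·ln(0.750000) = −0.5·(-0.233616) − 0.25·(-0.287682) = 0.1887.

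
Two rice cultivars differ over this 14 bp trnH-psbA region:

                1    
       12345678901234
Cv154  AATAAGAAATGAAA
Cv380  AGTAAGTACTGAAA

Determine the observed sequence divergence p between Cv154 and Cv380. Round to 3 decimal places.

Mismatches occur at site 2 (A→G), site 7 (A→T), site 9 (A→C).
There are 3 differences over 14 sites, so p = 3/14 = 0.214.

0.214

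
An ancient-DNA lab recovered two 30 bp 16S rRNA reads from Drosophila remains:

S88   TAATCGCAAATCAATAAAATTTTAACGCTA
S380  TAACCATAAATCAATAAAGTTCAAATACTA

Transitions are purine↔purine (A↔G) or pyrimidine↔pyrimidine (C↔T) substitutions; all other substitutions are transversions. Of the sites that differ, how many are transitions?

7

Differing sites — 4:T/C (Ti); 6:G/A (Ti); 7:C/T (Ti); 19:A/G (Ti); 22:T/C (Ti); 23:T/A (Tv); 26:C/T (Ti); 27:G/A (Ti).
Of the 8 differences, 7 transitions and 1 transversion, so the answer is 7.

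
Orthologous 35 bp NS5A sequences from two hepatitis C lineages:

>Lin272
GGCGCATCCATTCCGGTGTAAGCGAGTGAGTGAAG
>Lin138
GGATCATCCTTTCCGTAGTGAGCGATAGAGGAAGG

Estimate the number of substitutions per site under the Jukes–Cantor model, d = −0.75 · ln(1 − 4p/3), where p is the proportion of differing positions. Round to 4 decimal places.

Differing sites — 3:C/A; 4:G/T; 10:A/T; 16:G/T; 17:T/A; 20:A/G; 26:G/T; 27:T/A; 31:T/G; 32:G/A; 34:A/G.
p = 11/35 = 0.314286.
d = −0.75 · ln(1 − (4/3)·0.314286) = −0.75 · ln(0.580952) = −0.75 · (-0.543087) = 0.4073.

0.4073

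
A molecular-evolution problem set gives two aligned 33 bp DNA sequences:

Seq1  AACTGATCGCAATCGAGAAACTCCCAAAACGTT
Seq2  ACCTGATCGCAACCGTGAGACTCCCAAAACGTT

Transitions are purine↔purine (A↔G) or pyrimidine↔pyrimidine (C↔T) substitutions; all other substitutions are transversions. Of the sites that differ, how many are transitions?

2

Differing sites — 2:A/C (Tv); 13:T/C (Ti); 16:A/T (Tv); 19:A/G (Ti).
Of the 4 differences, 2 transitions and 2 transversions, so the answer is 2.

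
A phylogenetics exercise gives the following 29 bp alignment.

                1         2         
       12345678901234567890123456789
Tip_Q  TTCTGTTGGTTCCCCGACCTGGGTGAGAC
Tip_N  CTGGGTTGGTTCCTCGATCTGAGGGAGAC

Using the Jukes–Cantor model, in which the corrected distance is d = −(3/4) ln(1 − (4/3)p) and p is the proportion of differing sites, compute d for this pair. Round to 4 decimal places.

Differing sites — 1:T/C; 3:C/G; 4:T/G; 14:C/T; 18:C/T; 22:G/A; 24:T/G.
p = 7/29 = 0.241379.
d = −0.75 · ln(1 − (4/3)·0.241379) = −0.75 · ln(0.678161) = −0.75 · (-0.388371) = 0.2913.

0.2913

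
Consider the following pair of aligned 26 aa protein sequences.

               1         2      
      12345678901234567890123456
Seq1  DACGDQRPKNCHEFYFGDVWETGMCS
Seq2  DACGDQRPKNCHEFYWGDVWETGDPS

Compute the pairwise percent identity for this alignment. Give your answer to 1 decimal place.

Differing sites — 16:F/W; 24:M/D; 25:C/P.
23 of the 26 sites match, so the percent identity is 23/26 × 100 = 88.5%.

88.5%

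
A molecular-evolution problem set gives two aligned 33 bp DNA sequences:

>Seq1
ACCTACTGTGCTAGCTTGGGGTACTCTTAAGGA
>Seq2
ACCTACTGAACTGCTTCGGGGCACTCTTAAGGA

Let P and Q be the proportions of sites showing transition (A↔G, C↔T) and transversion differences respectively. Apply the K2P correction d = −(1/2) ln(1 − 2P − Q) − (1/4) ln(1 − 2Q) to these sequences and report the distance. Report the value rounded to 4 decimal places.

0.2583

Differing sites — 9:T/A (Tv); 10:G/A (Ti); 13:A/G (Ti); 14:G/C (Tv); 15:C/T (Ti); 17:T/C (Ti); 22:T/C (Ti).
Of the 7 differences, 5 transitions and 2 transversions over 33 sites: P = 5/33 = 0.151515, Q = 2/33 = 0.060606.
d = −0.5·ln(0.636364) − 0.25·ln(0.878788) = −0.5·(-0.451985) − 0.25·(-0.129212) = 0.2583.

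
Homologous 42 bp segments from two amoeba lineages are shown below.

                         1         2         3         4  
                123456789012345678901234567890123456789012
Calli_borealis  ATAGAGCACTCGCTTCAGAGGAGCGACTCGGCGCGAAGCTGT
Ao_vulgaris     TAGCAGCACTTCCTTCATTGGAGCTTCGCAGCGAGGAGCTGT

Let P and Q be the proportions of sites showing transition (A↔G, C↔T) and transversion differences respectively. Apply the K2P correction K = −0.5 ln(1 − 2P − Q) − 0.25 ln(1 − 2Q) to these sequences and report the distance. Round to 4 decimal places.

0.4415

Differing sites — 1:A/T (Tv); 2:T/A (Tv); 3:A/G (Ti); 4:G/C (Tv); 11:C/T (Ti); 12:G/C (Tv); 18:G/T (Tv); 19:A/T (Tv); 25:G/T (Tv); 26:A/T (Tv); 28:T/G (Tv); 30:G/A (Ti); 34:C/A (Tv); 36:A/G (Ti).
Of the 14 differences, 4 transitions and 10 transversions over 42 sites: P = 4/42 = 0.095238, Q = 10/42 = 0.238095.
d = −0.5·ln(0.571429) − 0.25·ln(0.523810) = −0.5·(-0.559615) − 0.25·(-0.646626) = 0.4415.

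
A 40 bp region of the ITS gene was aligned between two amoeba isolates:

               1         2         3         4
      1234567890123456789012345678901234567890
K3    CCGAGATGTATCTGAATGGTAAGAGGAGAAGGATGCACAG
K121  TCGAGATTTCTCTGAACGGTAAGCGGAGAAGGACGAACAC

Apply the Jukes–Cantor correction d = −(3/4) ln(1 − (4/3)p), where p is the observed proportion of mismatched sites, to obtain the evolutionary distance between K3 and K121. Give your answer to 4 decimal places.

Differing sites — 1:C/T; 8:G/T; 10:A/C; 17:T/C; 24:A/C; 34:T/C; 36:C/A; 40:G/C.
p = 8/40 = 0.200000.
d = −0.75 · ln(1 − (4/3)·0.200000) = −0.75 · ln(0.733333) = −0.75 · (-0.310155) = 0.2326.

0.2326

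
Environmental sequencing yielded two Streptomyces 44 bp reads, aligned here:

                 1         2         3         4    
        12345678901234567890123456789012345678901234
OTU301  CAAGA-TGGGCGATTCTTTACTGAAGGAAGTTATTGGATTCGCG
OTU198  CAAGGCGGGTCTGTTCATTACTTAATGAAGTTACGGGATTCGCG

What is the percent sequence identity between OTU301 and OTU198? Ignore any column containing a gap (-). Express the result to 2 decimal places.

76.74%

Excluding the 1 gap column leaves 43 comparable sites.
The sequences differ at positions 5 (A/G), 7 (T/G), 10 (G/T), 12 (G/T), 13 (A/G), 17 (T/A), 23 (G/T), 26 (G/T), 34 (T/C), 35 (T/G).
33 of the 43 comparable sites match, so the percent identity is 33/43 × 100 = 76.74%.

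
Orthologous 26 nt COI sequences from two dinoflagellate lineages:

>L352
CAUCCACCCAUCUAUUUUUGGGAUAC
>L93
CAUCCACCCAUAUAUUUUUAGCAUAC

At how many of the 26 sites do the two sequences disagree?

Mismatches occur at site 12 (C→A), site 20 (G→A), site 22 (G→C).
That gives 3 mismatches out of 26 aligned sites, so the Hamming distance is 3.

3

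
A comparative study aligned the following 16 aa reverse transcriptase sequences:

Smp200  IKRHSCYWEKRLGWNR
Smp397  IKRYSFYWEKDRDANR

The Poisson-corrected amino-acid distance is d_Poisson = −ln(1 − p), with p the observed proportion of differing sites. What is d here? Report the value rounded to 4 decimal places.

The sequences differ at positions 4 (H/Y), 6 (C/F), 11 (R/D), 12 (L/R), 13 (G/D), 14 (W/A).
p = 6/16 = 0.375000.
d = −ln(1 − 0.375000) = −ln(0.625000) = 0.4700.

0.4700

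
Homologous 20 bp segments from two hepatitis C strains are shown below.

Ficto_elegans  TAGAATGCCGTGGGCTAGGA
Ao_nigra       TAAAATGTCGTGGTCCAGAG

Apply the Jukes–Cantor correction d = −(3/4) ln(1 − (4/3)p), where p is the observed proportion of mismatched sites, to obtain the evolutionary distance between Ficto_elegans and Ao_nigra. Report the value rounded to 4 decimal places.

0.3831

The sequences differ at positions 3 (G/A), 8 (C/T), 14 (G/T), 16 (T/C), 19 (G/A), 20 (A/G).
p = 6/20 = 0.300000.
d = −0.75 · ln(1 − (4/3)·0.300000) = −0.75 · ln(0.600000) = −0.75 · (-0.510826) = 0.3831.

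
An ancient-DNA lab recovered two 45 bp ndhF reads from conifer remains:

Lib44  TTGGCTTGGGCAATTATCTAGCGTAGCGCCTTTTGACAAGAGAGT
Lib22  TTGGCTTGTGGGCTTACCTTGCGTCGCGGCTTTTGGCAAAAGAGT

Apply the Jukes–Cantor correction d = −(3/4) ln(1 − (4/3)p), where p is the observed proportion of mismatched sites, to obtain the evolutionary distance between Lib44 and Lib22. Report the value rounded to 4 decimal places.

0.2635

Mismatches occur at site 9 (G→T), site 11 (C→G), site 12 (A→G), site 13 (A→C), site 17 (T→C), site 20 (A→T), site 25 (A→C), site 29 (C→G), site 36 (A→G), site 40 (G→A).
p = 10/45 = 0.222222.
d = −0.75 · ln(1 − (4/3)·0.222222) = −0.75 · ln(0.703704) = −0.75 · (-0.351397) = 0.2635.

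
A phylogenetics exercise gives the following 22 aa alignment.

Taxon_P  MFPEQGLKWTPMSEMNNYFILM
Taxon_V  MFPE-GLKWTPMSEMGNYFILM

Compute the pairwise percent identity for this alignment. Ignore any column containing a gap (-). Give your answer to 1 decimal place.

Excluding the 1 gap column leaves 21 comparable sites.
The sequences differ at position 16 (N/G).
20 of the 21 comparable sites match, so the percent identity is 20/21 × 100 = 95.2%.

95.2%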